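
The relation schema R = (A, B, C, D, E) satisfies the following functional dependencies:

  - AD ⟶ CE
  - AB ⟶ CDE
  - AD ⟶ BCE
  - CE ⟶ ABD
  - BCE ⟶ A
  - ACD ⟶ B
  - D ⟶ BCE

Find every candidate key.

{D}⁺: D→BCE adds B, C, E; CE→ABD adds A → {A, B, C, D, E}.
{A, B}⁺: AB→CDE adds C, D, E → {A, B, C, D, E}. Minimal: {B}⁺ = {B}; {A}⁺ = {A} — none reach the full schema.
{C, E}⁺: CE→ABD adds A, B, D → {A, B, C, D, E}. Minimal: {E}⁺ = {E}; {C}⁺ = {C} — none reach the full schema.

{D}, {A, B}, {C, E}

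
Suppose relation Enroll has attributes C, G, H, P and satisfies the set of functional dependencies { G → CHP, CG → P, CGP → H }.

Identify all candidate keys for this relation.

G

Attribute G never appears on the right-hand side of any dependency, so G must belong to every candidate key.
{G}⁺ = {C, G, H, P}, which is all of the schema, so {G} is the only candidate key.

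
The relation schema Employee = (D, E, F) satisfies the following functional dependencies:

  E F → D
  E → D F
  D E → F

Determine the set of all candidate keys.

{E}

Attribute E never appears on the right-hand side of any dependency, so E must belong to every candidate key.
{E}⁺ = {D, E, F}, which is all of the schema, so {E} is the only candidate key.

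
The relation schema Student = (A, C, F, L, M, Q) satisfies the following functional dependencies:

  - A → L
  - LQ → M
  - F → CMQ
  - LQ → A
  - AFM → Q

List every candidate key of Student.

{A, F}⁺: A→L adds L; F→CMQ adds C, M, Q → {A, C, F, L, M, Q}. Minimal: {F}⁺ = {C, F, M, Q}; {A}⁺ = {A, L} — none reach the full schema.
{F, L}⁺: F→CMQ adds C, M, Q; LQ→A adds A → {A, C, F, L, M, Q}. Minimal: {L}⁺ = {L}; {F}⁺ = {C, F, M, Q} — none reach the full schema.
Any other superkey contains one of these as a subset, so there are no further candidate keys.

{A, F}, {F, L}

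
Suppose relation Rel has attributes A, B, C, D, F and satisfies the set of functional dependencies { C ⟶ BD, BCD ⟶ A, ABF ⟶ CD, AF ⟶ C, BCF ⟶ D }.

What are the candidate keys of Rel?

{A, F}⁺: AF→C adds C; C→BD adds B, D → {A, B, C, D, F}.
{C, F}⁺: C→BD adds B, D; BCD→A adds A → {A, B, C, D, F}.
Any other superkey contains one of these as a subset, so there are no further candidate keys.

AF, CF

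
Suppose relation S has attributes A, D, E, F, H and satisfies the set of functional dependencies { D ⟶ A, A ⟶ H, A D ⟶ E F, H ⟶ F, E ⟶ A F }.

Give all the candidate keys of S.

{D}

Attribute D never appears on the right-hand side of any dependency, so D must belong to every candidate key.
{D}⁺ = {A, D, E, F, H}, which is all of the schema, so {D} is the only candidate key.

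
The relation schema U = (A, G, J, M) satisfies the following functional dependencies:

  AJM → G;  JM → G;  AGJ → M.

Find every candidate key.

Attributes A, J never appear on any right-hand side, so every candidate key must contain {A, J}.
{A, J}⁺ = {A, J}, which is not all of the schema, so we must add further attributes.
{A, G, J}⁺: AGJ→M adds M → {A, G, J, M}. Minimal: {G, J}⁺ = {G, J}; {A, J}⁺ = {A, J}; {A, G}⁺ = {A, G} — none reach the full schema.
{A, J, M}⁺: AJM→G adds G → {A, G, J, M}. Minimal: {J, M}⁺ = {G, J, M}; {A, M}⁺ = {A, M}; {A, J}⁺ = {A, J} — none reach the full schema.

(A, G, J), (A, J, M)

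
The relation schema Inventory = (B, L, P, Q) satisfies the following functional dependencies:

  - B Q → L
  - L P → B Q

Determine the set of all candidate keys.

Attribute P never appears on the right-hand side of any dependency, so P must belong to every candidate key.
{P}⁺ = {P}, which is not all of the schema, so we must add further attributes.
{L, P}⁺: LP→BQ adds B, Q → {B, L, P, Q}. Minimal: {P}⁺ = {P}; {L}⁺ = {L} — none reach the full schema.
{B, P, Q}⁺: BQ→L adds L → {B, L, P, Q}. Minimal: {P, Q}⁺ = {P, Q}; {B, Q}⁺ = {B, L, Q}; {B, P}⁺ = {B, P} — none reach the full schema.
Any other superkey contains one of these as a subset, so there are no further candidate keys.

LP; BPQ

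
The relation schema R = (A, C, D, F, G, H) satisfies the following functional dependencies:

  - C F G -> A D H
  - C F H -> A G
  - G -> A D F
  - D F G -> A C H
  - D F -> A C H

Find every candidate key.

(G), (D, F), (C, F, H)

{G}⁺: G→ADF adds A, D, F; DFG→ACH adds C, H → {A, C, D, F, G, H}.
{D, F}⁺: DF→ACH adds A, C, H; CFH→AG adds G → {A, C, D, F, G, H}.
{C, F, H}⁺: CFH→AG adds A, G; G→ADF adds D → {A, C, D, F, G, H}.
Any other superkey contains one of these as a subset, so there are no further candidate keys.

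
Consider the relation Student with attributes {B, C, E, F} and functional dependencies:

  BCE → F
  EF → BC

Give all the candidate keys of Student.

EF, BCE

Attribute E never appears on the right-hand side of any dependency, so E must belong to every candidate key.
{E}⁺ = {E}, which is not all of the schema, so we must add further attributes.
{E, F}⁺: EF→BC adds B, C → {B, C, E, F}. Minimal: {F}⁺ = {F}; {E}⁺ = {E} — none reach the full schema.
{B, C, E}⁺: BCE→F adds F → {B, C, E, F}. Minimal: {C, E}⁺ = {C, E}; {B, E}⁺ = {B, E}; {B, C}⁺ = {B, C} — none reach the full schema.
Any other superkey contains one of these as a subset, so there are no further candidate keys.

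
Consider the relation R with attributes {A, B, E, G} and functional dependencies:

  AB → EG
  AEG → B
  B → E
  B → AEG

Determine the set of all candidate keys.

{B}, {A, E, G}

{B}⁺: B→E adds E; B→AEG adds A, G → {A, B, E, G}.
{A, E, G}⁺: AEG→B adds B → {A, B, E, G}. Minimal: {E, G}⁺ = {E, G}; {A, G}⁺ = {A, G}; {A, E}⁺ = {A, E} — none reach the full schema.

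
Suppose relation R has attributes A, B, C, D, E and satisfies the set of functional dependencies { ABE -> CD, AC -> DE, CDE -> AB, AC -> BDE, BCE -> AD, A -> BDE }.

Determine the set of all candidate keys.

{A}, {B, C, E}, {C, D, E}

{A}⁺: A→BDE adds B, D, E; ABE→CD adds C → {A, B, C, D, E}.
{B, C, E}⁺: BCE→AD adds A, D → {A, B, C, D, E}. Minimal: {C, E}⁺ = {C, E}; {B, E}⁺ = {B, E}; {B, C}⁺ = {B, C} — none reach the full schema.
{C, D, E}⁺: CDE→AB adds A, B → {A, B, C, D, E}. Minimal: {D, E}⁺ = {D, E}; {C, E}⁺ = {C, E}; {C, D}⁺ = {C, D} — none reach the full schema.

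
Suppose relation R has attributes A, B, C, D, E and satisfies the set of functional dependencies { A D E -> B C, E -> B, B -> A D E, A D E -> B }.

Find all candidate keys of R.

B, E

{B}⁺: B→ADE adds A, D, E; ADE→BC adds C → {A, B, C, D, E}.
{E}⁺: E→B adds B; B→ADE adds A, D; ADE→BC adds C → {A, B, C, D, E}.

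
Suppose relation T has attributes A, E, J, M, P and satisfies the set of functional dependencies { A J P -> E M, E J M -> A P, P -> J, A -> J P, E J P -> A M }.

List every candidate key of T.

{A}⁺: A→JP adds J, P; AJP→EM adds E, M → {A, E, J, M, P}.
{E, P}⁺: P→J adds J; EJP→AM adds A, M → {A, E, J, M, P}. Minimal: {P}⁺ = {J, P}; {E}⁺ = {E} — none reach the full schema.
{E, J, M}⁺: EJM→AP adds A, P → {A, E, J, M, P}. Minimal: {J, M}⁺ = {J, M}; {E, M}⁺ = {E, M}; {E, J}⁺ = {E, J} — none reach the full schema.
Any other superkey contains one of these as a subset, so there are no further candidate keys.

{A}; {E, P}; {E, J, M}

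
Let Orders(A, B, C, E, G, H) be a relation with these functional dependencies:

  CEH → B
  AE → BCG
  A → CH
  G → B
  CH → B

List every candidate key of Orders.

{A, E}

Attributes A, E never appear on any right-hand side, so every candidate key must contain {A, E}.
{A, E}⁺ = {A, B, C, E, G, H}, which is all of the schema, so {A, E} is the only candidate key.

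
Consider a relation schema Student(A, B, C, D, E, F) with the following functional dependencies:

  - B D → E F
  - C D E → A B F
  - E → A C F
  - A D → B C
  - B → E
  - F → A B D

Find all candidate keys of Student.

{B}, {E}, {F}, {A, D}

{B}⁺: B→E adds E; E→ACF adds A, C, F; F→ABD adds D → {A, B, C, D, E, F}.
{E}⁺: E→ACF adds A, C, F; F→ABD adds B, D → {A, B, C, D, E, F}.
{F}⁺: F→ABD adds A, B, D; BD→EF adds E; E→ACF adds C → {A, B, C, D, E, F}.
{A, D}⁺: AD→BC adds B, C; B→E adds E; BD→EF adds F → {A, B, C, D, E, F}. Minimal: {D}⁺ = {D}; {A}⁺ = {A} — none reach the full schema.
Any other superkey contains one of these as a subset, so there are no further candidate keys.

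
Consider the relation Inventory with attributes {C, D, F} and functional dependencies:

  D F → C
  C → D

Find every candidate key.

{C, F}; {D, F}

Attribute F never appears on the right-hand side of any dependency, so F must belong to every candidate key.
{F}⁺ = {F}, which is not all of the schema, so we must add further attributes.
{C, F}⁺: C→D adds D → {C, D, F}.
{D, F}⁺: DF→C adds C → {C, D, F}.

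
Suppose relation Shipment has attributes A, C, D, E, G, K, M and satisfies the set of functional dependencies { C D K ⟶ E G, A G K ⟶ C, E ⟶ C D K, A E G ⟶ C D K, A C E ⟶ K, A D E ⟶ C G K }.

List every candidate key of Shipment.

{A, E, M}, {A, C, D, K, M}, {A, D, G, K, M}

Attributes A, M never appear on any right-hand side, so every candidate key must contain {A, M}.
{A, M}⁺ = {A, M}, which is not all of the schema, so we must add further attributes.
{A, E, M}⁺: E→CDK adds C, D, K; ADE→CGK adds G → {A, C, D, E, G, K, M}. Minimal: {E, M}⁺ = {C, D, E, G, K, M}; {A, M}⁺ = {A, M}; {A, E}⁺ = {A, C, D, E, G, K} — none reach the full schema.
{A, C, D, K, M}⁺: CDK→EG adds E, G → {A, C, D, E, G, K, M}. Minimal: {C, D, K, M}⁺ = {C, D, E, G, K, M}; {A, D, K, M}⁺ = {A, D, K, M}; {A, C, K, M}⁺ = {A, C, K, M}; … — none reach the full schema.
{A, D, G, K, M}⁺: AGK→C adds C; CDK→EG adds E → {A, C, D, E, G, K, M}. Minimal: {D, G, K, M}⁺ = {D, G, K, M}; {A, G, K, M}⁺ = {A, C, G, K, M}; {A, D, K, M}⁺ = {A, D, K, M}; … — none reach the full schema.
Any other superkey contains one of these as a subset, so there are no further candidate keys.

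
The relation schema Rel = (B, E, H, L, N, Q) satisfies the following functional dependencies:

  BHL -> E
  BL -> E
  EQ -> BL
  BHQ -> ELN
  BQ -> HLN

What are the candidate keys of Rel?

{B, Q}⁺: BQ→HLN adds H, L, N; BHL→E adds E → {B, E, H, L, N, Q}. Minimal: {Q}⁺ = {Q}; {B}⁺ = {B} — none reach the full schema.
{E, Q}⁺: EQ→BL adds B, L; BQ→HLN adds H, N → {B, E, H, L, N, Q}. Minimal: {Q}⁺ = {Q}; {E}⁺ = {E} — none reach the full schema.
Any other superkey contains one of these as a subset, so there are no further candidate keys.

(B, Q); (E, Q)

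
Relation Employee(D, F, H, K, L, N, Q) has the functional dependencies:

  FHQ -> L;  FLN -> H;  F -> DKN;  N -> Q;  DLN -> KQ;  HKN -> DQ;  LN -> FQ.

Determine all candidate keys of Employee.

(F, H), (F, L), (L, N)

{F, H}⁺: F→DKN adds D, K, N; N→Q adds Q; FHQ→L adds L → {D, F, H, K, L, N, Q}.
{F, L}⁺: F→DKN adds D, K, N; N→Q adds Q; FLN→H adds H → {D, F, H, K, L, N, Q}.
{L, N}⁺: N→Q adds Q; LN→FQ adds F; FLN→H adds H; F→DKN adds D, K → {D, F, H, K, L, N, Q}.
Any other superkey contains one of these as a subset, so there are no further candidate keys.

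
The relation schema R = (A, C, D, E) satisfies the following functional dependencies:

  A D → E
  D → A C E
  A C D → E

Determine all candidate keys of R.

Attribute D never appears on the right-hand side of any dependency, so D must belong to every candidate key.
{D}⁺ = {A, C, D, E}, which is all of the schema, so {D} is the only candidate key.

(D)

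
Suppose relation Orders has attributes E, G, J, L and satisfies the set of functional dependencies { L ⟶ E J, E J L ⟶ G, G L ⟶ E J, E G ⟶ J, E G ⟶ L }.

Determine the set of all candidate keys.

{L}, {E, G}

{L}⁺: L→EJ adds E, J; EJL→G adds G → {E, G, J, L}.
{E, G}⁺: EG→J adds J; EG→L adds L → {E, G, J, L}. Minimal: {G}⁺ = {G}; {E}⁺ = {E} — none reach the full schema.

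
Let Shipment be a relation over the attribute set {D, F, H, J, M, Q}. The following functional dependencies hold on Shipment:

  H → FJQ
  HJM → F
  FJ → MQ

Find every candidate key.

DH

Attributes D, H never appear on any right-hand side, so every candidate key must contain {D, H}.
{D, H}⁺ = {D, F, H, J, M, Q}, which is all of the schema, so {D, H} is the only candidate key.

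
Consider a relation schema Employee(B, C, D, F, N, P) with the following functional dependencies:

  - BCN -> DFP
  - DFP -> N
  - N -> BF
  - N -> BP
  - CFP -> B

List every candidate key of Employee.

{C, N}; {C, D, F, P}

Attribute C never appears on the right-hand side of any dependency, so C must belong to every candidate key.
{C}⁺ = {C}, which is not all of the schema, so we must add further attributes.
{C, N}⁺: N→BF adds B, F; N→BP adds P; BCN→DFP adds D → {B, C, D, F, N, P}.
{C, D, F, P}⁺: DFP→N adds N; N→BF adds B → {B, C, D, F, N, P}.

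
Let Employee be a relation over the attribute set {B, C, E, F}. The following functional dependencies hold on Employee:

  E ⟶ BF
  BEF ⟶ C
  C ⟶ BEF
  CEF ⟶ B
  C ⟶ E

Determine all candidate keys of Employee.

{C}⁺: C→BEF adds B, E, F → {B, C, E, F}.
{E}⁺: E→BF adds B, F; BEF→C adds C → {B, C, E, F}.

{C}, {E}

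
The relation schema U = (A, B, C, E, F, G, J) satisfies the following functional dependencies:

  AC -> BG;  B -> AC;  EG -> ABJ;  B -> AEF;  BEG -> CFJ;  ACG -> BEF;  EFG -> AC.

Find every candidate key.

{B}⁺: B→AC adds A, C; B→AEF adds E, F; AC→BG adds G; EG→ABJ adds J → {A, B, C, E, F, G, J}.
{A, C}⁺: AC→BG adds B, G; B→AEF adds E, F; BEG→CFJ adds J → {A, B, C, E, F, G, J}. Minimal: {C}⁺ = {C}; {A}⁺ = {A} — none reach the full schema.
{E, G}⁺: EG→ABJ adds A, B, J; B→AEF adds F; BEG→CFJ adds C → {A, B, C, E, F, G, J}. Minimal: {G}⁺ = {G}; {E}⁺ = {E} — none reach the full schema.

B, AC, EG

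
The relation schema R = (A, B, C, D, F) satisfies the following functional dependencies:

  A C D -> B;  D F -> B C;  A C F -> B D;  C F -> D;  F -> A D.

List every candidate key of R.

{F}

Attribute F never appears on the right-hand side of any dependency, so F must belong to every candidate key.
{F}⁺ = {A, B, C, D, F}, which is all of the schema, so {F} is the only candidate key.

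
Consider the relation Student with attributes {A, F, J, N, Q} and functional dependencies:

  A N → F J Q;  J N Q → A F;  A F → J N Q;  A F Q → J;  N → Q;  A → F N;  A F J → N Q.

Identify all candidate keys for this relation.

A; JN

{A}⁺: A→FN adds F, N; AN→FJQ adds J, Q → {A, F, J, N, Q}.
{J, N}⁺: N→Q adds Q; JNQ→AF adds A, F → {A, F, J, N, Q}.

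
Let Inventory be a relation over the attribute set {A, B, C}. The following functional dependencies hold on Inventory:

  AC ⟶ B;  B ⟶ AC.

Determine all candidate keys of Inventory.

{B}⁺: B→AC adds A, C → {A, B, C}.
{A, C}⁺: AC→B adds B → {A, B, C}. Minimal: {C}⁺ = {C}; {A}⁺ = {A} — none reach the full schema.

{B}, {A, C}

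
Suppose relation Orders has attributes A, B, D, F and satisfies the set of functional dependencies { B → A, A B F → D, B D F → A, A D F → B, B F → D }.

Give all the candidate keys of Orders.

Attribute F never appears on the right-hand side of any dependency, so F must belong to every candidate key.
{F}⁺ = {F}, which is not all of the schema, so we must add further attributes.
{B, F}⁺: B→A adds A; ABF→D adds D → {A, B, D, F}. Minimal: {F}⁺ = {F}; {B}⁺ = {A, B} — none reach the full schema.
{A, D, F}⁺: ADF→B adds B → {A, B, D, F}. Minimal: {D, F}⁺ = {D, F}; {A, F}⁺ = {A, F}; {A, D}⁺ = {A, D} — none reach the full schema.

{B, F}, {A, D, F}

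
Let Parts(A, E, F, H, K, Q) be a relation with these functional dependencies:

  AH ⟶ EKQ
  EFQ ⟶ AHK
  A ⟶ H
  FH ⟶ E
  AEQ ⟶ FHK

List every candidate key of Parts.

{A}⁺: A→H adds H; AH→EKQ adds E, K, Q; AEQ→FHK adds F → {A, E, F, H, K, Q}.
{E, F, Q}⁺: EFQ→AHK adds A, H, K → {A, E, F, H, K, Q}. Minimal: {F, Q}⁺ = {F, Q}; {E, Q}⁺ = {E, Q}; {E, F}⁺ = {E, F} — none reach the full schema.
{F, H, Q}⁺: FH→E adds E; EFQ→AHK adds A, K → {A, E, F, H, K, Q}. Minimal: {H, Q}⁺ = {H, Q}; {F, Q}⁺ = {F, Q}; {F, H}⁺ = {E, F, H} — none reach the full schema.

A, EFQ, FHQ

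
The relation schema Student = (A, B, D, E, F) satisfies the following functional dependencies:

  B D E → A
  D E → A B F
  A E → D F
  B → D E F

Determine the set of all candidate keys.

{B}, {A, E}, {D, E}

{B}⁺: B→DEF adds D, E, F; BDE→A adds A → {A, B, D, E, F}.
{A, E}⁺: AE→DF adds D, F; DE→ABF adds B → {A, B, D, E, F}. Minimal: {E}⁺ = {E}; {A}⁺ = {A} — none reach the full schema.
{D, E}⁺: DE→ABF adds A, B, F → {A, B, D, E, F}. Minimal: {E}⁺ = {E}; {D}⁺ = {D} — none reach the full schema.
Any other superkey contains one of these as a subset, so there are no further candidate keys.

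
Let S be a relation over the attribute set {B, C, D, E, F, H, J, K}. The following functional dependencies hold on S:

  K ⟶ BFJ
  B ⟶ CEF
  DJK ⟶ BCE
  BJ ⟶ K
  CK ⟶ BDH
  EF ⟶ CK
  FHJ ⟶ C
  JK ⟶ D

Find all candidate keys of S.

{B}, {K}, {E, F}

{B}⁺: B→CEF adds C, E, F; EF→CK adds K; K→BFJ adds J; CK→BDH adds D, H → {B, C, D, E, F, H, J, K}.
{K}⁺: K→BFJ adds B, F, J; B→CEF adds C, E; CK→BDH adds D, H → {B, C, D, E, F, H, J, K}.
{E, F}⁺: EF→CK adds C, K; K→BFJ adds B, J; CK→BDH adds D, H → {B, C, D, E, F, H, J, K}. Minimal: {F}⁺ = {F}; {E}⁺ = {E} — none reach the full schema.
Any other superkey contains one of these as a subset, so there are no further candidate keys.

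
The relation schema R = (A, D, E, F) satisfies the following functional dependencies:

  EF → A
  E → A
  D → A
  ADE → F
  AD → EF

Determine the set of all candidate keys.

Attribute D never appears on the right-hand side of any dependency, so D must belong to every candidate key.
{D}⁺ = {A, D, E, F}, which is all of the schema, so {D} is the only candidate key.

(D)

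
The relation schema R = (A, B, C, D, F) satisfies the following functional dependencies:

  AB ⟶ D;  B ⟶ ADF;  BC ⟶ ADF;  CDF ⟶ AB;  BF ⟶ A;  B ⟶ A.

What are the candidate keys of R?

Attribute C never appears on the right-hand side of any dependency, so C must belong to every candidate key.
{C}⁺ = {C}, which is not all of the schema, so we must add further attributes.
{B, C}⁺: B→ADF adds A, D, F → {A, B, C, D, F}. Minimal: {C}⁺ = {C}; {B}⁺ = {A, B, D, F} — none reach the full schema.
{C, D, F}⁺: CDF→AB adds A, B → {A, B, C, D, F}. Minimal: {D, F}⁺ = {D, F}; {C, F}⁺ = {C, F}; {C, D}⁺ = {C, D} — none reach the full schema.
Any other superkey contains one of these as a subset, so there are no further candidate keys.

{B, C}, {C, D, F}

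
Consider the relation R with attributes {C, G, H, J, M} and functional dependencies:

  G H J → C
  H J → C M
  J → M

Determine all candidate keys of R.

GHJ

Attributes G, H, J never appear on any right-hand side, so every candidate key must contain {G, H, J}.
{G, H, J}⁺ = {C, G, H, J, M}, which is all of the schema, so {G, H, J} is the only candidate key.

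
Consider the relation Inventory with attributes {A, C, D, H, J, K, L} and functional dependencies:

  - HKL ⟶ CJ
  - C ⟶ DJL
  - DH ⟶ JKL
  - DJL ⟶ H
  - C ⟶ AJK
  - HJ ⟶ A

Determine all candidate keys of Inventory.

(C), (D, H), (D, J, L), (H, K, L)

{C}⁺: C→DJL adds D, J, L; DJL→H adds H; C→AJK adds A, K → {A, C, D, H, J, K, L}.
{D, H}⁺: DH→JKL adds J, K, L; HJ→A adds A; HKL→CJ adds C → {A, C, D, H, J, K, L}. Minimal: {H}⁺ = {H}; {D}⁺ = {D} — none reach the full schema.
{D, J, L}⁺: DJL→H adds H; HJ→A adds A; DH→JKL adds K; HKL→CJ adds C → {A, C, D, H, J, K, L}. Minimal: {J, L}⁺ = {J, L}; {D, L}⁺ = {D, L}; {D, J}⁺ = {D, J} — none reach the full schema.
{H, K, L}⁺: HKL→CJ adds C, J; C→DJL adds D; C→AJK adds A → {A, C, D, H, J, K, L}. Minimal: {K, L}⁺ = {K, L}; {H, L}⁺ = {H, L}; {H, K}⁺ = {H, K} — none reach the full schema.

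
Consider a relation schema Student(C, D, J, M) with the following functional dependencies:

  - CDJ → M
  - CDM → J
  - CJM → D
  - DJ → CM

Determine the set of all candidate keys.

{D, J}⁺: DJ→CM adds C, M → {C, D, J, M}. Minimal: {J}⁺ = {J}; {D}⁺ = {D} — none reach the full schema.
{C, D, M}⁺: CDM→J adds J → {C, D, J, M}. Minimal: {D, M}⁺ = {D, M}; {C, M}⁺ = {C, M}; {C, D}⁺ = {C, D} — none reach the full schema.
{C, J, M}⁺: CJM→D adds D → {C, D, J, M}. Minimal: {J, M}⁺ = {J, M}; {C, M}⁺ = {C, M}; {C, J}⁺ = {C, J} — none reach the full schema.
Any other superkey contains one of these as a subset, so there are no further candidate keys.

DJ, CDM, CJM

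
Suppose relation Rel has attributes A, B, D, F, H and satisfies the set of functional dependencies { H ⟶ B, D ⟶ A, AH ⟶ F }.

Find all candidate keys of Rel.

Attributes D, H never appear on any right-hand side, so every candidate key must contain {D, H}.
{D, H}⁺ = {A, B, D, F, H}, which is all of the schema, so {D, H} is the only candidate key.

{D, H}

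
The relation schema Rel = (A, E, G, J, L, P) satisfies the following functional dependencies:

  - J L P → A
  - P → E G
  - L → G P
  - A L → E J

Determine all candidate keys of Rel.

Attribute L never appears on the right-hand side of any dependency, so L must belong to every candidate key.
{L}⁺ = {E, G, L, P}, which is not all of the schema, so we must add further attributes.
{A, L}⁺: L→GP adds G, P; AL→EJ adds E, J → {A, E, G, J, L, P}. Minimal: {L}⁺ = {E, G, L, P}; {A}⁺ = {A} — none reach the full schema.
{J, L}⁺: L→GP adds G, P; JLP→A adds A; P→EG adds E → {A, E, G, J, L, P}. Minimal: {L}⁺ = {E, G, L, P}; {J}⁺ = {J} — none reach the full schema.

(A, L), (J, L)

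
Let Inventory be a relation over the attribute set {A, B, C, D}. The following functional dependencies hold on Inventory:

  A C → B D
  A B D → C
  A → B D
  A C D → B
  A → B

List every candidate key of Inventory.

A

{A}⁺: A→BD adds B, D; ABD→C adds C → {A, B, C, D}.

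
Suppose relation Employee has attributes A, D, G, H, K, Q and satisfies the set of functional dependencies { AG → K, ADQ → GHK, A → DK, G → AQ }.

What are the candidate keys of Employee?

{G}, {A, Q}

{G}⁺: G→AQ adds A, Q; AG→K adds K; A→DK adds D; ADQ→GHK adds H → {A, D, G, H, K, Q}.
{A, Q}⁺: A→DK adds D, K; ADQ→GHK adds G, H → {A, D, G, H, K, Q}. Minimal: {Q}⁺ = {Q}; {A}⁺ = {A, D, K} — none reach the full schema.
Any other superkey contains one of these as a subset, so there are no further candidate keys.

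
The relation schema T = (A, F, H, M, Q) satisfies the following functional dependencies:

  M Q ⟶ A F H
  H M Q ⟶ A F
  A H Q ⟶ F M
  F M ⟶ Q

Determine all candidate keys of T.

{F, M}⁺: FM→Q adds Q; MQ→AFH adds A, H → {A, F, H, M, Q}. Minimal: {M}⁺ = {M}; {F}⁺ = {F} — none reach the full schema.
{M, Q}⁺: MQ→AFH adds A, F, H → {A, F, H, M, Q}. Minimal: {Q}⁺ = {Q}; {M}⁺ = {M} — none reach the full schema.
{A, H, Q}⁺: AHQ→FM adds F, M → {A, F, H, M, Q}. Minimal: {H, Q}⁺ = {H, Q}; {A, Q}⁺ = {A, Q}; {A, H}⁺ = {A, H} — none reach the full schema.
Any other superkey contains one of these as a subset, so there are no further candidate keys.

FM, MQ, AHQ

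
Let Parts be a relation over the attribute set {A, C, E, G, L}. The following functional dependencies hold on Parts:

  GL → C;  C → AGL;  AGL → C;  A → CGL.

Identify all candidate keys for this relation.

Attribute E never appears on the right-hand side of any dependency, so E must belong to every candidate key.
{E}⁺ = {E}, which is not all of the schema, so we must add further attributes.
{A, E}⁺: A→CGL adds C, G, L → {A, C, E, G, L}.
{C, E}⁺: C→AGL adds A, G, L → {A, C, E, G, L}.
{E, G, L}⁺: GL→C adds C; C→AGL adds A → {A, C, E, G, L}.

(A, E), (C, E), (E, G, L)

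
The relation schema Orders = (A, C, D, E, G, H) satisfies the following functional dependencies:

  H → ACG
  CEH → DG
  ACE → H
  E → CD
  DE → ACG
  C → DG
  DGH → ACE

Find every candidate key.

E, H

{E}⁺: E→CD adds C, D; DE→ACG adds A, G; ACE→H adds H → {A, C, D, E, G, H}.
{H}⁺: H→ACG adds A, C, G; C→DG adds D; DGH→ACE adds E → {A, C, D, E, G, H}.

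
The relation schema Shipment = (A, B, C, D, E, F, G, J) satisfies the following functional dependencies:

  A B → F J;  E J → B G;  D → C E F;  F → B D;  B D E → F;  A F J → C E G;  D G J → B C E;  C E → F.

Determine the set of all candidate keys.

AB, AD, AF, ACE, AEJ

Attribute A never appears on the right-hand side of any dependency, so A must belong to every candidate key.
{A}⁺ = {A}, which is not all of the schema, so we must add further attributes.
{A, B}⁺: AB→FJ adds F, J; F→BD adds D; AFJ→CEG adds C, E, G → {A, B, C, D, E, F, G, J}. Minimal: {B}⁺ = {B}; {A}⁺ = {A} — none reach the full schema.
{A, D}⁺: D→CEF adds C, E, F; F→BD adds B; AB→FJ adds J; EJ→BG adds G → {A, B, C, D, E, F, G, J}. Minimal: {D}⁺ = {B, C, D, E, F}; {A}⁺ = {A} — none reach the full schema.
{A, F}⁺: F→BD adds B, D; AB→FJ adds J; D→CEF adds C, E; AFJ→CEG adds G → {A, B, C, D, E, F, G, J}. Minimal: {F}⁺ = {B, C, D, E, F}; {A}⁺ = {A} — none reach the full schema.
{A, C, E}⁺: CE→F adds F; F→BD adds B, D; AB→FJ adds J; EJ→BG adds G → {A, B, C, D, E, F, G, J}. Minimal: {C, E}⁺ = {B, C, D, E, F}; {A, E}⁺ = {A, E}; {A, C}⁺ = {A, C} — none reach the full schema.
{A, E, J}⁺: EJ→BG adds B, G; AB→FJ adds F; F→BD adds D; AFJ→CEG adds C → {A, B, C, D, E, F, G, J}. Minimal: {E, J}⁺ = {B, E, G, J}; {A, J}⁺ = {A, J}; {A, E}⁺ = {A, E} — none reach the full schema.
Any other superkey contains one of these as a subset, so there are no further candidate keys.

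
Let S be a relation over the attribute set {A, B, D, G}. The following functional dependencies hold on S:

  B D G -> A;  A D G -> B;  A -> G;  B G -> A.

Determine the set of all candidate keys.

{A, D}⁺: A→G adds G; ADG→B adds B → {A, B, D, G}. Minimal: {D}⁺ = {D}; {A}⁺ = {A, G} — none reach the full schema.
{B, D, G}⁺: BDG→A adds A → {A, B, D, G}. Minimal: {D, G}⁺ = {D, G}; {B, G}⁺ = {A, B, G}; {B, D}⁺ = {B, D} — none reach the full schema.
Any other superkey contains one of these as a subset, so there are no further candidate keys.

{A, D}; {B, D, G}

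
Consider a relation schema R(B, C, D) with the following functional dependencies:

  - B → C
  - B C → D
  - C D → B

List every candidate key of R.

{B}; {C, D}

{B}⁺: B→C adds C; BC→D adds D → {B, C, D}.
{C, D}⁺: CD→B adds B → {B, C, D}.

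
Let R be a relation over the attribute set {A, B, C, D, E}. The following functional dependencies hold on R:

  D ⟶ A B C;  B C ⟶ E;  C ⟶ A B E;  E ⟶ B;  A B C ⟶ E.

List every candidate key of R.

D

Attribute D never appears on the right-hand side of any dependency, so D must belong to every candidate key.
{D}⁺ = {A, B, C, D, E}, which is all of the schema, so {D} is the only candidate key.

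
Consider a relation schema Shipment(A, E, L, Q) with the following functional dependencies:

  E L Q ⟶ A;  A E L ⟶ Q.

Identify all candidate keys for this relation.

(A, E, L), (E, L, Q)

Attributes E, L never appear on any right-hand side, so every candidate key must contain {E, L}.
{E, L}⁺ = {E, L}, which is not all of the schema, so we must add further attributes.
{A, E, L}⁺: AEL→Q adds Q → {A, E, L, Q}. Minimal: {E, L}⁺ = {E, L}; {A, L}⁺ = {A, L}; {A, E}⁺ = {A, E} — none reach the full schema.
{E, L, Q}⁺: ELQ→A adds A → {A, E, L, Q}. Minimal: {L, Q}⁺ = {L, Q}; {E, Q}⁺ = {E, Q}; {E, L}⁺ = {E, L} — none reach the full schema.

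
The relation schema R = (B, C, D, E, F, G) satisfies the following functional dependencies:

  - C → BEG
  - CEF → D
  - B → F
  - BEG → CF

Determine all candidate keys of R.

{C}; {B, E, G}

{C}⁺: C→BEG adds B, E, G; B→F adds F; CEF→D adds D → {B, C, D, E, F, G}.
{B, E, G}⁺: B→F adds F; BEG→CF adds C; CEF→D adds D → {B, C, D, E, F, G}. Minimal: {E, G}⁺ = {E, G}; {B, G}⁺ = {B, F, G}; {B, E}⁺ = {B, E, F} — none reach the full schema.
Any other superkey contains one of these as a subset, so there are no further candidate keys.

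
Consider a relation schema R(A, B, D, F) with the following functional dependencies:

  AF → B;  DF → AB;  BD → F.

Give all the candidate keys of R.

{B, D}, {D, F}

{B, D}⁺: BD→F adds F; DF→AB adds A → {A, B, D, F}.
{D, F}⁺: DF→AB adds A, B → {A, B, D, F}.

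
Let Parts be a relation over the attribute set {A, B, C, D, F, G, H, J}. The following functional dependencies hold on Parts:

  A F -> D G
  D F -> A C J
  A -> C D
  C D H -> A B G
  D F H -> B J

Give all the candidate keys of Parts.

{A, F, H}⁺: AF→DG adds D, G; DF→ACJ adds C, J; CDH→ABG adds B → {A, B, C, D, F, G, H, J}. Minimal: {F, H}⁺ = {F, H}; {A, H}⁺ = {A, B, C, D, G, H}; {A, F}⁺ = {A, C, D, F, G, J} — none reach the full schema.
{D, F, H}⁺: DF→ACJ adds A, C, J; CDH→ABG adds B, G → {A, B, C, D, F, G, H, J}. Minimal: {F, H}⁺ = {F, H}; {D, H}⁺ = {D, H}; {D, F}⁺ = {A, C, D, F, G, J} — none reach the full schema.
Any other superkey contains one of these as a subset, so there are no further candidate keys.

AFH, DFH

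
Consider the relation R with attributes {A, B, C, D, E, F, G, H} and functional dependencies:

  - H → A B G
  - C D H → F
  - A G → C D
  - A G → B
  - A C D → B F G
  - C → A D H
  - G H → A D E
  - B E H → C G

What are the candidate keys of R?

{C}⁺: C→ADH adds A, D, H; H→ABG adds B, G; CDH→F adds F; GH→ADE adds E → {A, B, C, D, E, F, G, H}.
{H}⁺: H→ABG adds A, B, G; AG→CD adds C, D; ACD→BFG adds F; GH→ADE adds E → {A, B, C, D, E, F, G, H}.
{A, G}⁺: AG→CD adds C, D; AG→B adds B; ACD→BFG adds F; C→ADH adds H; GH→ADE adds E → {A, B, C, D, E, F, G, H}.

{C}, {H}, {A, G}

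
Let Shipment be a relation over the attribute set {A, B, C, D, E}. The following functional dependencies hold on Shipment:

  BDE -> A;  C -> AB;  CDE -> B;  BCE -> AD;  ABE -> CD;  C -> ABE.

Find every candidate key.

{C}⁺: C→AB adds A, B; C→ABE adds E; BCE→AD adds D → {A, B, C, D, E}.
{A, B, E}⁺: ABE→CD adds C, D → {A, B, C, D, E}. Minimal: {B, E}⁺ = {B, E}; {A, E}⁺ = {A, E}; {A, B}⁺ = {A, B} — none reach the full schema.
{B, D, E}⁺: BDE→A adds A; ABE→CD adds C → {A, B, C, D, E}. Minimal: {D, E}⁺ = {D, E}; {B, E}⁺ = {B, E}; {B, D}⁺ = {B, D} — none reach the full schema.

C; ABE; BDE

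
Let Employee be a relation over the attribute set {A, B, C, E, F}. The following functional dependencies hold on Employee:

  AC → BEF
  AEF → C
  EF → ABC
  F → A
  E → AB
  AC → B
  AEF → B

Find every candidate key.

{A, C}, {C, E}, {C, F}, {E, F}

{A, C}⁺: AC→BEF adds B, E, F → {A, B, C, E, F}. Minimal: {C}⁺ = {C}; {A}⁺ = {A} — none reach the full schema.
{C, E}⁺: E→AB adds A, B; AC→BEF adds F → {A, B, C, E, F}. Minimal: {E}⁺ = {A, B, E}; {C}⁺ = {C} — none reach the full schema.
{C, F}⁺: F→A adds A; AC→B adds B; AC→BEF adds E → {A, B, C, E, F}. Minimal: {F}⁺ = {A, F}; {C}⁺ = {C} — none reach the full schema.
{E, F}⁺: EF→ABC adds A, B, C → {A, B, C, E, F}. Minimal: {F}⁺ = {A, F}; {E}⁺ = {A, B, E} — none reach the full schema.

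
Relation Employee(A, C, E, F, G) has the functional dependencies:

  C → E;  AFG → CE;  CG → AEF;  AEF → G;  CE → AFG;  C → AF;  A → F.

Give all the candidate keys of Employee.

{C}⁺: C→E adds E; CE→AFG adds A, F, G → {A, C, E, F, G}.
{A, E}⁺: A→F adds F; AEF→G adds G; AFG→CE adds C → {A, C, E, F, G}.
{A, G}⁺: A→F adds F; AFG→CE adds C, E → {A, C, E, F, G}.
Any other superkey contains one of these as a subset, so there are no further candidate keys.

C; AE; AG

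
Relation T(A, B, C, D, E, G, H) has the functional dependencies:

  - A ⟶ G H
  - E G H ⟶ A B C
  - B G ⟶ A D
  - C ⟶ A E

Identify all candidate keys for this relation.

{C}⁺: C→AE adds A, E; A→GH adds G, H; EGH→ABC adds B; BG→AD adds D → {A, B, C, D, E, G, H}.
{A, E}⁺: A→GH adds G, H; EGH→ABC adds B, C; BG→AD adds D → {A, B, C, D, E, G, H}. Minimal: {E}⁺ = {E}; {A}⁺ = {A, G, H} — none reach the full schema.
{B, E, G}⁺: BG→AD adds A, D; A→GH adds H; EGH→ABC adds C → {A, B, C, D, E, G, H}. Minimal: {E, G}⁺ = {E, G}; {B, G}⁺ = {A, B, D, G, H}; {B, E}⁺ = {B, E} — none reach the full schema.
{E, G, H}⁺: EGH→ABC adds A, B, C; BG→AD adds D → {A, B, C, D, E, G, H}. Minimal: {G, H}⁺ = {G, H}; {E, H}⁺ = {E, H}; {E, G}⁺ = {E, G} — none reach the full schema.

{C}; {A, E}; {B, E, G}; {E, G, H}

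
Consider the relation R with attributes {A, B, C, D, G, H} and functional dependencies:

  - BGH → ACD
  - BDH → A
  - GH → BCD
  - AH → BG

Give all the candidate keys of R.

AH, GH, BDH

Attribute H never appears on the right-hand side of any dependency, so H must belong to every candidate key.
{H}⁺ = {H}, which is not all of the schema, so we must add further attributes.
{A, H}⁺: AH→BG adds B, G; BGH→ACD adds C, D → {A, B, C, D, G, H}. Minimal: {H}⁺ = {H}; {A}⁺ = {A} — none reach the full schema.
{G, H}⁺: GH→BCD adds B, C, D; BGH→ACD adds A → {A, B, C, D, G, H}. Minimal: {H}⁺ = {H}; {G}⁺ = {G} — none reach the full schema.
{B, D, H}⁺: BDH→A adds A; AH→BG adds G; BGH→ACD adds C → {A, B, C, D, G, H}. Minimal: {D, H}⁺ = {D, H}; {B, H}⁺ = {B, H}; {B, D}⁺ = {B, D} — none reach the full schema.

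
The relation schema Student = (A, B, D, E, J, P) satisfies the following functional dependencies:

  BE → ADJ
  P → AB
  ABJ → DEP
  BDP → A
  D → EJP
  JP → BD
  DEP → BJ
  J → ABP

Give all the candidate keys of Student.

{D}⁺: D→EJP adds E, J, P; JP→BD adds B; J→ABP adds A → {A, B, D, E, J, P}.
{J}⁺: J→ABP adds A, B, P; ABJ→DEP adds D, E → {A, B, D, E, J, P}.
{B, E}⁺: BE→ADJ adds A, D, J; ABJ→DEP adds P → {A, B, D, E, J, P}. Minimal: {E}⁺ = {E}; {B}⁺ = {B} — none reach the full schema.
{E, P}⁺: P→AB adds A, B; BE→ADJ adds D, J → {A, B, D, E, J, P}. Minimal: {P}⁺ = {A, B, P}; {E}⁺ = {E} — none reach the full schema.

{D}; {J}; {B, E}; {E, P}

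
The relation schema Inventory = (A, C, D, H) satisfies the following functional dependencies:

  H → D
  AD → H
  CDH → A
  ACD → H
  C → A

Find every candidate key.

Attribute C never appears on the right-hand side of any dependency, so C must belong to every candidate key.
{C}⁺ = {A, C}, which is not all of the schema, so we must add further attributes.
{C, D}⁺: C→A adds A; AD→H adds H → {A, C, D, H}. Minimal: {D}⁺ = {D}; {C}⁺ = {A, C} — none reach the full schema.
{C, H}⁺: H→D adds D; CDH→A adds A → {A, C, D, H}. Minimal: {H}⁺ = {D, H}; {C}⁺ = {A, C} — none reach the full schema.

{C, D}, {C, H}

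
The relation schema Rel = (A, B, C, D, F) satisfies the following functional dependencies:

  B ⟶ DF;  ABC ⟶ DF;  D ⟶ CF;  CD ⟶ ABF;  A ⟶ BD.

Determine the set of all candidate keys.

{A}⁺: A→BD adds B, D; B→DF adds F; D→CF adds C → {A, B, C, D, F}.
{B}⁺: B→DF adds D, F; D→CF adds C; CD→ABF adds A → {A, B, C, D, F}.
{D}⁺: D→CF adds C, F; CD→ABF adds A, B → {A, B, C, D, F}.
Any other superkey contains one of these as a subset, so there are no further candidate keys.

{A}; {B}; {D}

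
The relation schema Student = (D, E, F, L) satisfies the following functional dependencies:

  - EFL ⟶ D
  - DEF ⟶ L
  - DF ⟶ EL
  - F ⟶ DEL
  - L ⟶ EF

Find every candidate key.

{F}, {L}

{F}⁺: F→DEL adds D, E, L → {D, E, F, L}.
{L}⁺: L→EF adds E, F; EFL→D adds D → {D, E, F, L}.
Any other superkey contains one of these as a subset, so there are no further candidate keys.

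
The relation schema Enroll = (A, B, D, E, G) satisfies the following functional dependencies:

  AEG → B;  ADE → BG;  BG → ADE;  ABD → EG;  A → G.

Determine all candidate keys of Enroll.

{A, B}⁺: A→G adds G; BG→ADE adds D, E → {A, B, D, E, G}.
{A, E}⁺: A→G adds G; AEG→B adds B; BG→ADE adds D → {A, B, D, E, G}.
{B, G}⁺: BG→ADE adds A, D, E → {A, B, D, E, G}.

{A, B}, {A, E}, {B, G}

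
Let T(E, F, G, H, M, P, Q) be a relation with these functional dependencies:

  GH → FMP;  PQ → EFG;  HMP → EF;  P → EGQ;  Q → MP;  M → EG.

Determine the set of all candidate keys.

{G, H}⁺: GH→FMP adds F, M, P; HMP→EF adds E; P→EGQ adds Q → {E, F, G, H, M, P, Q}. Minimal: {H}⁺ = {H}; {G}⁺ = {G} — none reach the full schema.
{H, M}⁺: M→EG adds E, G; GH→FMP adds F, P; P→EGQ adds Q → {E, F, G, H, M, P, Q}. Minimal: {M}⁺ = {E, G, M}; {H}⁺ = {H} — none reach the full schema.
{H, P}⁺: P→EGQ adds E, G, Q; Q→MP adds M; GH→FMP adds F → {E, F, G, H, M, P, Q}. Minimal: {P}⁺ = {E, F, G, M, P, Q}; {H}⁺ = {H} — none reach the full schema.
{H, Q}⁺: Q→MP adds M, P; M→EG adds E, G; GH→FMP adds F → {E, F, G, H, M, P, Q}. Minimal: {Q}⁺ = {E, F, G, M, P, Q}; {H}⁺ = {H} — none reach the full schema.

{G, H}, {H, M}, {H, P}, {H, Q}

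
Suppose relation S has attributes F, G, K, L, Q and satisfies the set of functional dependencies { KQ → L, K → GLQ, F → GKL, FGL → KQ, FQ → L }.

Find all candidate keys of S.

{F}⁺: F→GKL adds G, K, L; FGL→KQ adds Q → {F, G, K, L, Q}.

{F}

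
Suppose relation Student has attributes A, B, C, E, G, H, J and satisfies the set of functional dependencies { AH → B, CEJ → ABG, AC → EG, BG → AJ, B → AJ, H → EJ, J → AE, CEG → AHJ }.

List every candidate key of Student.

Attribute C never appears on the right-hand side of any dependency, so C must belong to every candidate key.
{C}⁺ = {C}, which is not all of the schema, so we must add further attributes.
{A, C}⁺: AC→EG adds E, G; CEG→AHJ adds H, J; AH→B adds B → {A, B, C, E, G, H, J}. Minimal: {C}⁺ = {C}; {A}⁺ = {A} — none reach the full schema.
{B, C}⁺: B→AJ adds A, J; J→AE adds E; CEJ→ABG adds G; CEG→AHJ adds H → {A, B, C, E, G, H, J}. Minimal: {C}⁺ = {C}; {B}⁺ = {A, B, E, J} — none reach the full schema.
{C, H}⁺: H→EJ adds E, J; J→AE adds A; AH→B adds B; CEJ→ABG adds G → {A, B, C, E, G, H, J}. Minimal: {H}⁺ = {A, B, E, H, J}; {C}⁺ = {C} — none reach the full schema.
{C, J}⁺: J→AE adds A, E; CEJ→ABG adds B, G; CEG→AHJ adds H → {A, B, C, E, G, H, J}. Minimal: {J}⁺ = {A, E, J}; {C}⁺ = {C} — none reach the full schema.
{C, E, G}⁺: CEG→AHJ adds A, H, J; AH→B adds B → {A, B, C, E, G, H, J}. Minimal: {E, G}⁺ = {E, G}; {C, G}⁺ = {C, G}; {C, E}⁺ = {C, E} — none reach the full schema.

(A, C); (B, C); (C, H); (C, J); (C, E, G)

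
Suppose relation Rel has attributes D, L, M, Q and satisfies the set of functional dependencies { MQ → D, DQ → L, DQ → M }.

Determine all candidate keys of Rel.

DQ, MQ

Attribute Q never appears on the right-hand side of any dependency, so Q must belong to every candidate key.
{Q}⁺ = {Q}, which is not all of the schema, so we must add further attributes.
{D, Q}⁺: DQ→L adds L; DQ→M adds M → {D, L, M, Q}.
{M, Q}⁺: MQ→D adds D; DQ→L adds L → {D, L, M, Q}.
Any other superkey contains one of these as a subset, so there are no further candidate keys.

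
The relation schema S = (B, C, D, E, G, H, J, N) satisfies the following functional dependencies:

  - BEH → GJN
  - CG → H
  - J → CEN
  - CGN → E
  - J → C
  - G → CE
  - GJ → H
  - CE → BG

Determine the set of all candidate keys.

Attribute D never appears on the right-hand side of any dependency, so D must belong to every candidate key.
{D}⁺ = {D}, which is not all of the schema, so we must add further attributes.
{D, G}⁺: G→CE adds C, E; CE→BG adds B; CG→H adds H; BEH→GJN adds J, N → {B, C, D, E, G, H, J, N}. Minimal: {G}⁺ = {B, C, E, G, H, J, N}; {D}⁺ = {D} — none reach the full schema.
{D, J}⁺: J→CEN adds C, E, N; CE→BG adds B, G; CG→H adds H → {B, C, D, E, G, H, J, N}. Minimal: {J}⁺ = {B, C, E, G, H, J, N}; {D}⁺ = {D} — none reach the full schema.
{C, D, E}⁺: CE→BG adds B, G; CG→H adds H; BEH→GJN adds J, N → {B, C, D, E, G, H, J, N}. Minimal: {D, E}⁺ = {D, E}; {C, E}⁺ = {B, C, E, G, H, J, N}; {C, D}⁺ = {C, D} — none reach the full schema.
{B, D, E, H}⁺: BEH→GJN adds G, J, N; J→CEN adds C → {B, C, D, E, G, H, J, N}. Minimal: {D, E, H}⁺ = {D, E, H}; {B, E, H}⁺ = {B, C, E, G, H, J, N}; {B, D, H}⁺ = {B, D, H}; … — none reach the full schema.

{D, G}, {D, J}, {C, D, E}, {B, D, E, H}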